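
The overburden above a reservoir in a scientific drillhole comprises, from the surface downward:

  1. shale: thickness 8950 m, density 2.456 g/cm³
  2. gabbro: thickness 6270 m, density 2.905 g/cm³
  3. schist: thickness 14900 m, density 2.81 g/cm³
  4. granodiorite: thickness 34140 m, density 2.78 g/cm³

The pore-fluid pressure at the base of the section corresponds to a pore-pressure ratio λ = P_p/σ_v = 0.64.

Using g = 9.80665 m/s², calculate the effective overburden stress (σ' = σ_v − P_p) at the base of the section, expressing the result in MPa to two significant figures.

Overburden (lithostatic) stress σ_v:
shale: 2456 kg/m³ × 9.80665 m/s² × 8950 m = 2.156×10^8 Pa = 215.6 MPa
gabbro: 2905 kg/m³ × 9.80665 m/s² × 6270 m = 1.786×10^8 Pa = 178.6 MPa
schist: 2810 kg/m³ × 9.80665 m/s² × 14900 m = 4.106×10^8 Pa = 410.6 MPa
granodiorite: 2780 kg/m³ × 9.80665 m/s² × 34140 m = 9.307×10^8 Pa = 930.7 MPa
Total = 215.6 + 178.6 + 410.6 + 930.7 = 1735.5 MPa
Pore pressure P_p = λ·σ_v = 0.64 × 1736 MPa = 1111 MPa
Effective stress σ' = σ_v − P_p = 1736 − 1111 = 624.79 MPa

620 MPa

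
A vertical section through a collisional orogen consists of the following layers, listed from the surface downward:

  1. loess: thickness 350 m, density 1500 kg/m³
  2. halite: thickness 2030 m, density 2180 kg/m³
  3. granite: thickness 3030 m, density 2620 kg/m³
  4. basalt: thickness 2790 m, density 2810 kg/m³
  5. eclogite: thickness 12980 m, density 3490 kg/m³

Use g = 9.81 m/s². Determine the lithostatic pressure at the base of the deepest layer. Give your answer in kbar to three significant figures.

loess: 1500 kg/m³ × 9.81 m/s² × 350 m = 5.150×10^6 Pa = 0.05150 kbar
halite: 2180 kg/m³ × 9.81 m/s² × 2030 m = 4.341×10^7 Pa = 0.4341 kbar
granite: 2620 kg/m³ × 9.81 m/s² × 3030 m = 7.788×10^7 Pa = 0.7788 kbar
basalt: 2810 kg/m³ × 9.81 m/s² × 2790 m = 7.691×10^7 Pa = 0.7691 kbar
eclogite: 3490 kg/m³ × 9.81 m/s² × 12980 m = 4.444×10^8 Pa = 4.444 kbar
Total = 0.05150 + 0.4341 + 0.7788 + 0.7691 + 4.444 = 6.4775 kbar

6.48 kbar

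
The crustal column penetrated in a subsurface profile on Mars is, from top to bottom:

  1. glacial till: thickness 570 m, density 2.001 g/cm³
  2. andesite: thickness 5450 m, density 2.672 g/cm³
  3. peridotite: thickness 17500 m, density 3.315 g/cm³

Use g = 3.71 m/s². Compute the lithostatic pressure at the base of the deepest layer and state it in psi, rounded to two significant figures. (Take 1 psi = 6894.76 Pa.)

glacial till: 2001 kg/m³ × 3.71 m/s² × 570 m = 4.232×10^6 Pa = 613.7 psi
andesite: 2672 kg/m³ × 3.71 m/s² × 5450 m = 5.403×10^7 Pa = 7836 psi
peridotite: 3315 kg/m³ × 3.71 m/s² × 17500 m = 2.152×10^8 Pa = 31216 psi
Total = 613.7 + 7836 + 31216 = 39666 psi

40000 psi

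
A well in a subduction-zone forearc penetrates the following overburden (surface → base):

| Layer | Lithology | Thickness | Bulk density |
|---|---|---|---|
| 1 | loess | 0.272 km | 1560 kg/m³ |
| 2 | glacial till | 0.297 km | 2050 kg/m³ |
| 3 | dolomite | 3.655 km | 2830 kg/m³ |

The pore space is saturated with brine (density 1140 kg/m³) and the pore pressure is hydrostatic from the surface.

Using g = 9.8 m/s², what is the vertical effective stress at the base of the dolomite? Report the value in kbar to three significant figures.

0.643 kbar

Overburden (lithostatic) stress σ_v:
loess: 1560 kg/m³ × 9.8 m/s² × 272 m = 4.158×10^6 Pa = 4.158 MPa
glacial till: 2050 kg/m³ × 9.8 m/s² × 297 m = 5.967×10^6 Pa = 5.967 MPa
dolomite: 2830 kg/m³ × 9.8 m/s² × 3655 m = 1.014×10^8 Pa = 101.4 MPa
Total = 4.158 + 5.967 + 101.4 = 111.49 MPa
Pore pressure P_p = 1140 kg/m³ × 9.8 m/s² × 4224 m = 4.719×10^7 Pa = 47.19 MPa
Effective stress σ' = σ_v − P_p = 111.5 − 47.19 = 64.302 MPa = 0.64302 kbar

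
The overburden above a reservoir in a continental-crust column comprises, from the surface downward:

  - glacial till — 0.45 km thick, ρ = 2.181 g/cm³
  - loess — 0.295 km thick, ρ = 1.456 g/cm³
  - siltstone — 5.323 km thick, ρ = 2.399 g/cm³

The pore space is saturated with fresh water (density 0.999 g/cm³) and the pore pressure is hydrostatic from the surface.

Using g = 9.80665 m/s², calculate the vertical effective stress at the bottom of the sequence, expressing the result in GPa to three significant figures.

Overburden (lithostatic) stress σ_v:
glacial till: 2181 kg/m³ × 9.80665 m/s² × 450 m = 9.625×10^6 Pa = 9.625 MPa
loess: 1456 kg/m³ × 9.80665 m/s² × 295 m = 4.212×10^6 Pa = 4.212 MPa
siltstone: 2399 kg/m³ × 9.80665 m/s² × 5323 m = 1.252×10^8 Pa = 125.2 MPa
Total = 9.625 + 4.212 + 125.2 = 139.07 MPa
Pore pressure P_p = 999 kg/m³ × 9.80665 m/s² × 6068 m = 5.945×10^7 Pa = 59.45 MPa
Effective stress σ' = σ_v − P_p = 139.1 − 59.45 = 79.619 MPa = 0.079619 GPa

0.0796 GPa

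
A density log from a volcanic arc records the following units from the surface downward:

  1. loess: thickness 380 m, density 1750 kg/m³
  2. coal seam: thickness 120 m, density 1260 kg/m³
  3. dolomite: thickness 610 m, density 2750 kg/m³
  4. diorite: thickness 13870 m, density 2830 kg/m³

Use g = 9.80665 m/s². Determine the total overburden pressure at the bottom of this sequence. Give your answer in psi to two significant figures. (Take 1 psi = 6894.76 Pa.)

loess: 1750 kg/m³ × 9.80665 m/s² × 380 m = 6.521×10^6 Pa = 945.9 psi
coal seam: 1260 kg/m³ × 9.80665 m/s² × 120 m = 1.483×10^6 Pa = 215.1 psi
dolomite: 2750 kg/m³ × 9.80665 m/s² × 610 m = 1.645×10^7 Pa = 2386 psi
diorite: 2830 kg/m³ × 9.80665 m/s² × 13870 m = 3.849×10^8 Pa = 55830 psi
Total = 945.9 + 215.1 + 2386 + 55830 = 59376 psi

59000 psi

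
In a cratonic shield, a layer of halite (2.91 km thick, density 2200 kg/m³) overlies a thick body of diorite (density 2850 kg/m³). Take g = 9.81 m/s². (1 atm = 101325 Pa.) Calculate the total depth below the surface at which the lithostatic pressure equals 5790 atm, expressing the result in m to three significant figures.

Pressure at base of upper layers: 2200×9.81×2910 = 6.280×10^7 Pa = 619.8 atm
Remaining pressure to be supplied by diorite: 5.867×10^8 − 6.280×10^7 = 5.239×10^8 Pa
Additional depth in diorite = 5.239×10^8 Pa / (2850 kg/m³ × 9.81 m/s²) = 18737 m
Total depth = 2910 m + 18737 m = 21647 m

21600 m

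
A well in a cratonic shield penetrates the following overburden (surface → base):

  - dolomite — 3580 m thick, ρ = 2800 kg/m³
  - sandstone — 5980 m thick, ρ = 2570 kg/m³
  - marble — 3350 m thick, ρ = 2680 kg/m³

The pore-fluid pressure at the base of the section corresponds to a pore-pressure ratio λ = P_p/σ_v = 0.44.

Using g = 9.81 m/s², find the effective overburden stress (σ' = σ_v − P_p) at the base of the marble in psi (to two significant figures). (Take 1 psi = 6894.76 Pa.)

27000 psi

Overburden (lithostatic) stress σ_v:
dolomite: 2800 kg/m³ × 9.81 m/s² × 3580 m = 9.834×10^7 Pa = 98.34 MPa
sandstone: 2570 kg/m³ × 9.81 m/s² × 5980 m = 1.508×10^8 Pa = 150.8 MPa
marble: 2680 kg/m³ × 9.81 m/s² × 3350 m = 8.807×10^7 Pa = 88.07 MPa
Total = 98.34 + 150.8 + 88.07 = 337.18 MPa
Pore pressure P_p = λ·σ_v = 0.44 × 337.2 MPa = 148.4 MPa
Effective stress σ' = σ_v − P_p = 337.2 − 148.4 = 188.82 MPa = 27386 psi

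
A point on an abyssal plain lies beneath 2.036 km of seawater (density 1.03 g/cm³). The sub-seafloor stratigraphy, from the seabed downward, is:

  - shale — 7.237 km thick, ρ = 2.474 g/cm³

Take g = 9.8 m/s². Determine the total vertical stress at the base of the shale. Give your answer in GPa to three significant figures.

0.196 GPa

seawater: 1030 kg/m³ × 9.8 m/s² × 2036 m = 2.055×10^7 Pa = 0.02055 GPa
shale: 2474 kg/m³ × 9.8 m/s² × 7237 m = 1.755×10^8 Pa = 0.1755 GPa
Total = 0.02055 + 0.1755 = 0.19601 GPa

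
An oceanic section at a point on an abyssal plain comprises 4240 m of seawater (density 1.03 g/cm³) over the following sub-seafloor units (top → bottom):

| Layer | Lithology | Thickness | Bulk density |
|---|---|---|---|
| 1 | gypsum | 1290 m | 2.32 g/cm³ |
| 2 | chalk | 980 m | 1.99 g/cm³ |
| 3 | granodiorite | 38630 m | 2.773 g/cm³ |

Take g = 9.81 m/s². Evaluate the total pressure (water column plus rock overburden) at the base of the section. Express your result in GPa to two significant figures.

seawater: 1030 kg/m³ × 9.81 m/s² × 4240 m = 4.284×10^7 Pa = 0.04284 GPa
gypsum: 2320 kg/m³ × 9.81 m/s² × 1290 m = 2.936×10^7 Pa = 0.02936 GPa
chalk: 1990 kg/m³ × 9.81 m/s² × 980 m = 1.913×10^7 Pa = 0.01913 GPa
granodiorite: 2773 kg/m³ × 9.81 m/s² × 38630 m = 1.051×10^9 Pa = 1.051 GPa
Total = 0.04284 + 0.02936 + 0.01913 + 1.051 = 1.1422 GPa

1.1 GPa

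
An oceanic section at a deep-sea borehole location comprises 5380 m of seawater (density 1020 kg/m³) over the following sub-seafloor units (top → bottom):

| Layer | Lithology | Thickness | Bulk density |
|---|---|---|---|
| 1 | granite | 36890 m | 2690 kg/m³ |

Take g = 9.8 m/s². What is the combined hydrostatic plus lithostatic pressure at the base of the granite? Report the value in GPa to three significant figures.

seawater: 1020 kg/m³ × 9.8 m/s² × 5380 m = 5.378×10^7 Pa = 0.05378 GPa
granite: 2690 kg/m³ × 9.8 m/s² × 36890 m = 9.725×10^8 Pa = 0.9725 GPa
Total = 0.05378 + 0.9725 = 1.0263 GPa

1.03 GPa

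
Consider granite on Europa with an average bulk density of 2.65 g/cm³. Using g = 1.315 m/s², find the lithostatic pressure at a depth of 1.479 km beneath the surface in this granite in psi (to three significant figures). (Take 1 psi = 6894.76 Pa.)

748 psi

granite: 2650 kg/m³ × 1.315 m/s² × 1479 m = 5.154×10^6 Pa = 747.5 psi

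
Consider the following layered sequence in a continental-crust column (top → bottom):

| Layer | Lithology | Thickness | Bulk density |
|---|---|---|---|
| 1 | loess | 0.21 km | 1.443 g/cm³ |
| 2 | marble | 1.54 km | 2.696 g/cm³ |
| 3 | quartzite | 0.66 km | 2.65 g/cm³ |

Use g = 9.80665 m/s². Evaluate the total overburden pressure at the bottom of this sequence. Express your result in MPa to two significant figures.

loess: 1443 kg/m³ × 9.80665 m/s² × 210 m = 2.972×10^6 Pa = 2.972 MPa
marble: 2696 kg/m³ × 9.80665 m/s² × 1540 m = 4.072×10^7 Pa = 40.72 MPa
quartzite: 2650 kg/m³ × 9.80665 m/s² × 660 m = 1.715×10^7 Pa = 17.15 MPa
Total = 2.972 + 40.72 + 17.15 = 60.839 MPa

61 MPa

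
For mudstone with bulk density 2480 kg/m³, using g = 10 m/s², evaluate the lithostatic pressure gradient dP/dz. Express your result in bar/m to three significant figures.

dP/dz = ρg = 2480 kg/m³ × 10 m/s² = 24800 Pa/m
= 24800 Pa/m × (1 bar/m / 1.0000×10^5 Pa/m) = 0.24800 bar/m

0.248 bar/m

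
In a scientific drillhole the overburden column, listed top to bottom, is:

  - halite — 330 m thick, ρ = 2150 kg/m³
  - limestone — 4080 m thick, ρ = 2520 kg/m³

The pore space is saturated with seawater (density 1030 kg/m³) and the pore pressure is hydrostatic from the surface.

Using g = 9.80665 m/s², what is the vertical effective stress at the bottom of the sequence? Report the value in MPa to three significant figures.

63.2 MPa

Overburden (lithostatic) stress σ_v:
halite: 2150 kg/m³ × 9.80665 m/s² × 330 m = 6.958×10^6 Pa = 6.958 MPa
limestone: 2520 kg/m³ × 9.80665 m/s² × 4080 m = 1.008×10^8 Pa = 100.8 MPa
Total = 6.958 + 100.8 = 107.79 MPa
Pore pressure P_p = 1030 kg/m³ × 9.80665 m/s² × 4410 m = 4.454×10^7 Pa = 44.54 MPa
Effective stress σ' = σ_v − P_p = 107.8 − 44.54 = 63.241 MPa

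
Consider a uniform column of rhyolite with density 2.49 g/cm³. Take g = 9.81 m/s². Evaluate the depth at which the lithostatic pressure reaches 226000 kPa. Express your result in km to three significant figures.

9.25 km

h = P/(ρg) = 226000 kPa / (2490 kg/m³ × 9.81 m/s²) = 2.260×10^8 Pa / 24427 Pa/m = 9252.1 m
= 9.2521 km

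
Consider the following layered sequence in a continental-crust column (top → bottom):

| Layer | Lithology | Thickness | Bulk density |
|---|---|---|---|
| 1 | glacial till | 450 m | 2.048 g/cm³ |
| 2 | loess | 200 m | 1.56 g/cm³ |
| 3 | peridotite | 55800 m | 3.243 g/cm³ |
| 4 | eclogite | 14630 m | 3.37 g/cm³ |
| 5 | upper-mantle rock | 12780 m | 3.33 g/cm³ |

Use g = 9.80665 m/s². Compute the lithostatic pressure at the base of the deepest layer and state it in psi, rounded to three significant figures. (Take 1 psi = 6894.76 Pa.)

glacial till: 2048 kg/m³ × 9.80665 m/s² × 450 m = 9.038×10^6 Pa = 1311 psi
loess: 1560 kg/m³ × 9.80665 m/s² × 200 m = 3.060×10^6 Pa = 443.8 psi
peridotite: 3243 kg/m³ × 9.80665 m/s² × 55800 m = 1.775×10^9 Pa = 2.574×10^5 psi
eclogite: 3370 kg/m³ × 9.80665 m/s² × 14630 m = 4.835×10^8 Pa = 70125 psi
upper-mantle rock: 3330 kg/m³ × 9.80665 m/s² × 12780 m = 4.173×10^8 Pa = 60531 psi
Total = 1311 + 443.8 + 2.574×10^5 + 70125 + 60531 = 3.8980×10^5 psi

390000 psi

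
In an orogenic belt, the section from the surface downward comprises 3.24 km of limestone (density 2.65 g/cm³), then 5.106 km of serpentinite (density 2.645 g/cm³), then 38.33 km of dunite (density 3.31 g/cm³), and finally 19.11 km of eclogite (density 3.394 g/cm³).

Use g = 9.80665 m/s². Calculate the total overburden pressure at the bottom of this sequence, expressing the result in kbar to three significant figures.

limestone: 2650 kg/m³ × 9.80665 m/s² × 3240 m = 8.420×10^7 Pa = 0.8420 kbar
serpentinite: 2645 kg/m³ × 9.80665 m/s² × 5106 m = 1.324×10^8 Pa = 1.324 kbar
dunite: 3310 kg/m³ × 9.80665 m/s² × 38330 m = 1.244×10^9 Pa = 12.44 kbar
eclogite: 3394 kg/m³ × 9.80665 m/s² × 19110 m = 6.361×10^8 Pa = 6.361 kbar
Total = 0.8420 + 1.324 + 12.44 + 6.361 = 20.969 kbar

21.0 kbar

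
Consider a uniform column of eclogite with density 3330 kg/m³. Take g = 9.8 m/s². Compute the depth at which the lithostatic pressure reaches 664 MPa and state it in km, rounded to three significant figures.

h = P/(ρg) = 664 MPa / (3330 kg/m³ × 9.8 m/s²) = 6.640×10^8 Pa / 32634 Pa/m = 20347 m
= 20.347 km

20.3 km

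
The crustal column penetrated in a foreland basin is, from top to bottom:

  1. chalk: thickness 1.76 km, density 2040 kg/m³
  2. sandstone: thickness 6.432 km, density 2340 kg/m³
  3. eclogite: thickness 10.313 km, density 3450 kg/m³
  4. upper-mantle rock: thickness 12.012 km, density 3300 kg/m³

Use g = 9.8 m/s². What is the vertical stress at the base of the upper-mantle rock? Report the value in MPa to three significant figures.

920 MPa

chalk: 2040 kg/m³ × 9.8 m/s² × 1760 m = 3.519×10^7 Pa = 35.19 MPa
sandstone: 2340 kg/m³ × 9.8 m/s² × 6432 m = 1.475×10^8 Pa = 147.5 MPa
eclogite: 3450 kg/m³ × 9.8 m/s² × 10313 m = 3.487×10^8 Pa = 348.7 MPa
upper-mantle rock: 3300 kg/m³ × 9.8 m/s² × 12012 m = 3.885×10^8 Pa = 388.5 MPa
Total = 35.19 + 147.5 + 348.7 + 388.5 = 919.84 MPa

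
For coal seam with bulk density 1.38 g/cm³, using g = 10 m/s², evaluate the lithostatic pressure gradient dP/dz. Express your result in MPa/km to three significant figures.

dP/dz = ρg = 1380 kg/m³ × 10 m/s² = 13800 Pa/m
= 13800 Pa/m × (1 MPa/km / 1000.0 Pa/m) = 13.800 MPa/km

13.8 MPa/km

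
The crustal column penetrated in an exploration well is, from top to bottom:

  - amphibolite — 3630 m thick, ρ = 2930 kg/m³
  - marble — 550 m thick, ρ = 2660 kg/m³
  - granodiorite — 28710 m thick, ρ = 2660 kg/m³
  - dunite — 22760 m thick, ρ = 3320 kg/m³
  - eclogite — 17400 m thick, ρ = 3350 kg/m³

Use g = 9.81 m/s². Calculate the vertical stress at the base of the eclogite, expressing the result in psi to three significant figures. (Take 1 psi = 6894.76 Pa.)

amphibolite: 2930 kg/m³ × 9.81 m/s² × 3630 m = 1.043×10^8 Pa = 15133 psi
marble: 2660 kg/m³ × 9.81 m/s² × 550 m = 1.435×10^7 Pa = 2082 psi
granodiorite: 2660 kg/m³ × 9.81 m/s² × 28710 m = 7.492×10^8 Pa = 1.087×10^5 psi
dunite: 3320 kg/m³ × 9.81 m/s² × 22760 m = 7.413×10^8 Pa = 1.075×10^5 psi
eclogite: 3350 kg/m³ × 9.81 m/s² × 17400 m = 5.718×10^8 Pa = 82936 psi
Total = 15133 + 2082 + 1.087×10^5 + 1.075×10^5 + 82936 = 3.1632×10^5 psi

316000 psi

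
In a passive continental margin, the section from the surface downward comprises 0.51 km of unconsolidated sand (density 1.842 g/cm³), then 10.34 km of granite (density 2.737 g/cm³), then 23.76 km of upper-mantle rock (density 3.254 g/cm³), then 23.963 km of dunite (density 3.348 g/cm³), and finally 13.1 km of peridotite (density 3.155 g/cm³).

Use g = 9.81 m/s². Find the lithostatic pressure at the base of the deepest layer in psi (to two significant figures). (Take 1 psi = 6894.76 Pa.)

unconsolidated sand: 1842 kg/m³ × 9.81 m/s² × 510 m = 9.216×10^6 Pa = 1337 psi
granite: 2737 kg/m³ × 9.81 m/s² × 10340 m = 2.776×10^8 Pa = 40267 psi
upper-mantle rock: 3254 kg/m³ × 9.81 m/s² × 23760 m = 7.585×10^8 Pa = 1.100×10^5 psi
dunite: 3348 kg/m³ × 9.81 m/s² × 23963 m = 7.870×10^8 Pa = 1.142×10^5 psi
peridotite: 3155 kg/m³ × 9.81 m/s² × 13100 m = 4.055×10^8 Pa = 58806 psi
Total = 1337 + 40267 + 1.100×10^5 + 1.142×10^5 + 58806 = 3.2456×10^5 psi

320000 psi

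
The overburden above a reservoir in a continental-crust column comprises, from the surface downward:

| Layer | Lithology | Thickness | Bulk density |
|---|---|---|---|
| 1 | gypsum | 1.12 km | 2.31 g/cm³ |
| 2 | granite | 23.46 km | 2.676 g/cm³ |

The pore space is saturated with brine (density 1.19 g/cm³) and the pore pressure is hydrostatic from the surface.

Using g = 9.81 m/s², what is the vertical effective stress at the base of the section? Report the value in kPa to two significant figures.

Overburden (lithostatic) stress σ_v:
gypsum: 2310 kg/m³ × 9.81 m/s² × 1120 m = 2.538×10^7 Pa = 25.38 MPa
granite: 2676 kg/m³ × 9.81 m/s² × 23460 m = 6.159×10^8 Pa = 615.9 MPa
Total = 25.38 + 615.9 = 641.24 MPa
Pore pressure P_p = 1190 kg/m³ × 9.81 m/s² × 24580 m = 2.869×10^8 Pa = 286.9 MPa
Effective stress σ' = σ_v − P_p = 641.2 − 286.9 = 354.30 MPa = 3.5430×10^5 kPa

350000 kPa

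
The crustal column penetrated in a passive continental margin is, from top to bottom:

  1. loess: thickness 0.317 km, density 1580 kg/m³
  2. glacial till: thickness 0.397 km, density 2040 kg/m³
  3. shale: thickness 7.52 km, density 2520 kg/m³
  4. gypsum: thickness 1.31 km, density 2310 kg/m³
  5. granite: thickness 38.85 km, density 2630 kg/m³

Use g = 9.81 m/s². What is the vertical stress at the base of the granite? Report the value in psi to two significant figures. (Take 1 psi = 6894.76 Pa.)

loess: 1580 kg/m³ × 9.81 m/s² × 317 m = 4.913×10^6 Pa = 712.6 psi
glacial till: 2040 kg/m³ × 9.81 m/s² × 397 m = 7.945×10^6 Pa = 1152 psi
shale: 2520 kg/m³ × 9.81 m/s² × 7520 m = 1.859×10^8 Pa = 26963 psi
gypsum: 2310 kg/m³ × 9.81 m/s² × 1310 m = 2.969×10^7 Pa = 4306 psi
granite: 2630 kg/m³ × 9.81 m/s² × 38850 m = 1.002×10^9 Pa = 1.454×10^5 psi
Total = 712.6 + 1152 + 26963 + 4306 + 1.454×10^5 = 1.7851×10^5 psi

180000 psi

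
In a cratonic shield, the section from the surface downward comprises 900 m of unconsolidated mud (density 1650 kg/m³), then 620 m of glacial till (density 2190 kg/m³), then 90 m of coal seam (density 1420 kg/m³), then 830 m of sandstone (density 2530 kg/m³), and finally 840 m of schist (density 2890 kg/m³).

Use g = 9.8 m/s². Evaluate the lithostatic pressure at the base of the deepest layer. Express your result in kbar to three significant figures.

0.735 kbar

unconsolidated mud: 1650 kg/m³ × 9.8 m/s² × 900 m = 1.455×10^7 Pa = 0.1455 kbar
glacial till: 2190 kg/m³ × 9.8 m/s² × 620 m = 1.331×10^7 Pa = 0.1331 kbar
coal seam: 1420 kg/m³ × 9.8 m/s² × 90 m = 1.252×10^6 Pa = 0.01252 kbar
sandstone: 2530 kg/m³ × 9.8 m/s² × 830 m = 2.058×10^7 Pa = 0.2058 kbar
schist: 2890 kg/m³ × 9.8 m/s² × 840 m = 2.379×10^7 Pa = 0.2379 kbar
Total = 0.1455 + 0.1331 + 0.01252 + 0.2058 + 0.2379 = 0.73481 kbar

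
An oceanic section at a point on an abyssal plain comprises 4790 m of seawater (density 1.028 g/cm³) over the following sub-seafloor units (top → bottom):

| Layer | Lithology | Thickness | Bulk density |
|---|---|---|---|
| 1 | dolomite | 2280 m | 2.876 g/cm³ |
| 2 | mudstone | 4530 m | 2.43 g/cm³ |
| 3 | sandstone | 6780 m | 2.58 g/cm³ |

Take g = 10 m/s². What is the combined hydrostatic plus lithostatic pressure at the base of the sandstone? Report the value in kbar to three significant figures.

seawater: 1028 kg/m³ × 10 m/s² × 4790 m = 4.924×10^7 Pa = 0.4924 kbar
dolomite: 2876 kg/m³ × 10 m/s² × 2280 m = 6.557×10^7 Pa = 0.6557 kbar
mudstone: 2430 kg/m³ × 10 m/s² × 4530 m = 1.101×10^8 Pa = 1.101 kbar
sandstone: 2580 kg/m³ × 10 m/s² × 6780 m = 1.749×10^8 Pa = 1.749 kbar
Total = 0.4924 + 0.6557 + 1.101 + 1.749 = 3.9982 kbar

4.00 kbar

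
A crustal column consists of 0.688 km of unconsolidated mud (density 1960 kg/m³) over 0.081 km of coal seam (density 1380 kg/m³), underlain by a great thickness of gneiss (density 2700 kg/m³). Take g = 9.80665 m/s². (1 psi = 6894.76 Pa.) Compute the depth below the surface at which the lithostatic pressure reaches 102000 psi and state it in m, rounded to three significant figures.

26800 m

Pressure at base of upper layers: 1960×9.80665×688 + 1380×9.80665×81 = 1.432×10^7 Pa = 2077 psi
Remaining pressure to be supplied by gneiss: 7.033×10^8 − 1.432×10^7 = 6.889×10^8 Pa
Additional depth in gneiss = 6.889×10^8 Pa / (2700 kg/m³ × 9.80665 m/s²) = 26020 m
Total depth = 769 m + 26020 m = 26789 m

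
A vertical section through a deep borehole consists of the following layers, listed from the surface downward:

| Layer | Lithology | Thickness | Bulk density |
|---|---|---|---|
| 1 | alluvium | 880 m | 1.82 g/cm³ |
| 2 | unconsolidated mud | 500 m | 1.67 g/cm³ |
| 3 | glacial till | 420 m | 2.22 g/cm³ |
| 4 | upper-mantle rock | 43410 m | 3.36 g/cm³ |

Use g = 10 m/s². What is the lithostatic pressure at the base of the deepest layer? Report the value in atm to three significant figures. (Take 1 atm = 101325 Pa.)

alluvium: 1820 kg/m³ × 10 m/s² × 880 m = 1.602×10^7 Pa = 158.1 atm
unconsolidated mud: 1670 kg/m³ × 10 m/s² × 500 m = 8.350×10^6 Pa = 82.41 atm
glacial till: 2220 kg/m³ × 10 m/s² × 420 m = 9.324×10^6 Pa = 92.02 atm
upper-mantle rock: 3360 kg/m³ × 10 m/s² × 43410 m = 1.459×10^9 Pa = 14395 atm
Total = 158.1 + 82.41 + 92.02 + 14395 = 14728 atm

14700 atm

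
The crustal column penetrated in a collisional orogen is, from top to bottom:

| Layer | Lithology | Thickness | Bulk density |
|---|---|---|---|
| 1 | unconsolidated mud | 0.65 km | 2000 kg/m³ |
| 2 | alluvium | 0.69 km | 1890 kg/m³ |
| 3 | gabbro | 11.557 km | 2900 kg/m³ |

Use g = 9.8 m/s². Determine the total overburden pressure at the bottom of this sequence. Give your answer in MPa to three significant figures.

unconsolidated mud: 2000 kg/m³ × 9.8 m/s² × 650 m = 1.274×10^7 Pa = 12.74 MPa
alluvium: 1890 kg/m³ × 9.8 m/s² × 690 m = 1.278×10^7 Pa = 12.78 MPa
gabbro: 2900 kg/m³ × 9.8 m/s² × 11557 m = 3.284×10^8 Pa = 328.4 MPa
Total = 12.74 + 12.78 + 328.4 = 353.97 MPa

354 MPa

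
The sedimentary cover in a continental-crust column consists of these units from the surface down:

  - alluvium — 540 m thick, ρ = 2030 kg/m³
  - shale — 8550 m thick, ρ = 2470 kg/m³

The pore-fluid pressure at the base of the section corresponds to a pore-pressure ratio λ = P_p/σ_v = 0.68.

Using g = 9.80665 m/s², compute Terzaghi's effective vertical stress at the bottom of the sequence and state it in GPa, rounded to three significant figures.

Overburden (lithostatic) stress σ_v:
alluvium: 2030 kg/m³ × 9.80665 m/s² × 540 m = 1.075×10^7 Pa = 10.75 MPa
shale: 2470 kg/m³ × 9.80665 m/s² × 8550 m = 2.071×10^8 Pa = 207.1 MPa
Total = 10.75 + 207.1 = 217.85 MPa
Pore pressure P_p = λ·σ_v = 0.68 × 217.9 MPa = 148.1 MPa
Effective stress σ' = σ_v − P_p = 217.9 − 148.1 = 69.713 MPa = 0.069713 GPa

0.0697 GPa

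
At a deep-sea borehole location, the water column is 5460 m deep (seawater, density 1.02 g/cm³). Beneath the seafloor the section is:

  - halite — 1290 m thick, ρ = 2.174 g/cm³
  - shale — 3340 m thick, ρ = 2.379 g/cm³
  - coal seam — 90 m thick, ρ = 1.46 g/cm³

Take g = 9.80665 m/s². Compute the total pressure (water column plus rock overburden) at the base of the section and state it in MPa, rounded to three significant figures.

161 MPa

seawater: 1020 kg/m³ × 9.80665 m/s² × 5460 m = 5.462×10^7 Pa = 54.62 MPa
halite: 2174 kg/m³ × 9.80665 m/s² × 1290 m = 2.750×10^7 Pa = 27.50 MPa
shale: 2379 kg/m³ × 9.80665 m/s² × 3340 m = 7.792×10^7 Pa = 77.92 MPa
coal seam: 1460 kg/m³ × 9.80665 m/s² × 90 m = 1.289×10^6 Pa = 1.289 MPa
Total = 54.62 + 27.50 + 77.92 + 1.289 = 161.33 MPa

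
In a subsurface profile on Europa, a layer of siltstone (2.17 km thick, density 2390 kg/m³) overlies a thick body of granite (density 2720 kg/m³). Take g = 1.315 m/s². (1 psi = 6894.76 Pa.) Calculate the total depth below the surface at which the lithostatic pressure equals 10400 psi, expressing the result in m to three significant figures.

Pressure at base of upper layers: 2390×1.315×2170 = 6.820×10^6 Pa = 989.2 psi
Remaining pressure to be supplied by granite: 7.171×10^7 − 6.820×10^6 = 6.489×10^7 Pa
Additional depth in granite = 6.489×10^7 Pa / (2720 kg/m³ × 1.315 m/s²) = 18141 m
Total depth = 2170 m + 18141 m = 20311 m

20300 m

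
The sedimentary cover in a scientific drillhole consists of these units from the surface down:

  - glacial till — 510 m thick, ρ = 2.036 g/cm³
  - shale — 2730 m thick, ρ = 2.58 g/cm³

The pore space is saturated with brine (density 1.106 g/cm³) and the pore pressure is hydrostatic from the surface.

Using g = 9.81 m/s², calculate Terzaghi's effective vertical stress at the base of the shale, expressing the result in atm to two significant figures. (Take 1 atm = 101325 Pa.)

440 atm

Overburden (lithostatic) stress σ_v:
glacial till: 2036 kg/m³ × 9.81 m/s² × 510 m = 1.019×10^7 Pa = 10.19 MPa
shale: 2580 kg/m³ × 9.81 m/s² × 2730 m = 6.910×10^7 Pa = 69.10 MPa
Total = 10.19 + 69.10 = 79.282 MPa
Pore pressure P_p = 1106 kg/m³ × 9.81 m/s² × 3240 m = 3.515×10^7 Pa = 35.15 MPa
Effective stress σ' = σ_v − P_p = 79.28 − 35.15 = 44.129 MPa = 435.51 atm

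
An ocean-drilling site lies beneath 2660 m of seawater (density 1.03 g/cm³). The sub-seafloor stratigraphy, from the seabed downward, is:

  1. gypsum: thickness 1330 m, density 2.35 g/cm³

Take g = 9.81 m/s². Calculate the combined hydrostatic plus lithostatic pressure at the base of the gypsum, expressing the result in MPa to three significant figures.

seawater: 1030 kg/m³ × 9.81 m/s² × 2660 m = 2.688×10^7 Pa = 26.88 MPa
gypsum: 2350 kg/m³ × 9.81 m/s² × 1330 m = 3.066×10^7 Pa = 30.66 MPa
Total = 26.88 + 30.66 = 57.539 MPa

57.5 MPa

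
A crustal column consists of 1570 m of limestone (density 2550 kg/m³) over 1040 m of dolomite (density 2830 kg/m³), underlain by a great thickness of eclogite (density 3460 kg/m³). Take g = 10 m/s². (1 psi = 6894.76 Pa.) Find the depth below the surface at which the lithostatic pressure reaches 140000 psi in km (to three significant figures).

28.5 km

Pressure at base of upper layers: 2550×10×1570 + 2830×10×1040 = 6.947×10^7 Pa = 10075 psi
Remaining pressure to be supplied by eclogite: 9.653×10^8 − 6.947×10^7 = 8.958×10^8 Pa
Additional depth in eclogite = 8.958×10^8 Pa / (3460 kg/m³ × 10 m/s²) = 25890 m
Total depth = 2610 m + 25890 m = 28500 m
= 28.500 km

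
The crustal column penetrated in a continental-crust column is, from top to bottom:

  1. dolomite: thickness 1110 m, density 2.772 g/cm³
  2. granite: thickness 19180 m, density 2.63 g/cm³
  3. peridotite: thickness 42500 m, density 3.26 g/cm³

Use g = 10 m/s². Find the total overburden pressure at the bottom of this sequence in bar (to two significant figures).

19000 bar

dolomite: 2772 kg/m³ × 10 m/s² × 1110 m = 3.077×10^7 Pa = 307.7 bar
granite: 2630 kg/m³ × 10 m/s² × 19180 m = 5.044×10^8 Pa = 5044 bar
peridotite: 3260 kg/m³ × 10 m/s² × 42500 m = 1.385×10^9 Pa = 13855 bar
Total = 307.7 + 5044 + 13855 = 19207 bar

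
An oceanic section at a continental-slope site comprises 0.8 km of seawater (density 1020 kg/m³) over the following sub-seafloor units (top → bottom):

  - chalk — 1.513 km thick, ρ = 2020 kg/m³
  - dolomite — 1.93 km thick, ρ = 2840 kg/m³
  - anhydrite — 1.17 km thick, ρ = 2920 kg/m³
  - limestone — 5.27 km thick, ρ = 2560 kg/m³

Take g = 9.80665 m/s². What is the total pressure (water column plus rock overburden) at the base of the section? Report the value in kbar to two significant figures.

2.6 kbar

seawater: 1020 kg/m³ × 9.80665 m/s² × 800 m = 8.002×10^6 Pa = 0.08002 kbar
chalk: 2020 kg/m³ × 9.80665 m/s² × 1513 m = 2.997×10^7 Pa = 0.2997 kbar
dolomite: 2840 kg/m³ × 9.80665 m/s² × 1930 m = 5.375×10^7 Pa = 0.5375 kbar
anhydrite: 2920 kg/m³ × 9.80665 m/s² × 1170 m = 3.350×10^7 Pa = 0.3350 kbar
limestone: 2560 kg/m³ × 9.80665 m/s² × 5270 m = 1.323×10^8 Pa = 1.323 kbar
Total = 0.08002 + 0.2997 + 0.5375 + 0.3350 + 1.323 = 2.5753 kbar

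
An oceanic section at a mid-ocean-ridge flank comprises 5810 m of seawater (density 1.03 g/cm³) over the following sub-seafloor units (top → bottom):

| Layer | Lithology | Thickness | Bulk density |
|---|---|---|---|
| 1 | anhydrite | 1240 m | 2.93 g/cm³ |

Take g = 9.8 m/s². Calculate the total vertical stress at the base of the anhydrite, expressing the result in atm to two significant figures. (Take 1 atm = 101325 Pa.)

930 atm

seawater: 1030 kg/m³ × 9.8 m/s² × 5810 m = 5.865×10^7 Pa = 578.8 atm
anhydrite: 2930 kg/m³ × 9.8 m/s² × 1240 m = 3.561×10^7 Pa = 351.4 atm
Total = 578.8 + 351.4 = 930.19 atm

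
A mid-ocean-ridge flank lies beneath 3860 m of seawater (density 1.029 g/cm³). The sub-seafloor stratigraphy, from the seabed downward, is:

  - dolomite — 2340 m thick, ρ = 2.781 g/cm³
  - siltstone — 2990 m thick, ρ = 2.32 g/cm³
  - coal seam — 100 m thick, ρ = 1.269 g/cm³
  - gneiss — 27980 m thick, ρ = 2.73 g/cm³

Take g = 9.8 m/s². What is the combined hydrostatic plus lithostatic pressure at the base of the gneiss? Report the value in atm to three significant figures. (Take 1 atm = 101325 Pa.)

9080 atm

seawater: 1029 kg/m³ × 9.8 m/s² × 3860 m = 3.893×10^7 Pa = 384.2 atm
dolomite: 2781 kg/m³ × 9.8 m/s² × 2340 m = 6.377×10^7 Pa = 629.4 atm
siltstone: 2320 kg/m³ × 9.8 m/s² × 2990 m = 6.798×10^7 Pa = 670.9 atm
coal seam: 1269 kg/m³ × 9.8 m/s² × 100 m = 1.244×10^6 Pa = 12.27 atm
gneiss: 2730 kg/m³ × 9.8 m/s² × 27980 m = 7.486×10^8 Pa = 7388 atm
Total = 384.2 + 629.4 + 670.9 + 12.27 + 7388 = 9084.6 atm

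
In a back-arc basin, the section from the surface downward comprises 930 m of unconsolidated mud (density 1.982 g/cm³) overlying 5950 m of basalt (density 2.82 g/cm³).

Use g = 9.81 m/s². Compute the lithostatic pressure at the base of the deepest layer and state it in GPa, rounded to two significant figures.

0.18 GPa

unconsolidated mud: 1982 kg/m³ × 9.81 m/s² × 930 m = 1.808×10^7 Pa = 0.01808 GPa
basalt: 2820 kg/m³ × 9.81 m/s² × 5950 m = 1.646×10^8 Pa = 0.1646 GPa
Total = 0.01808 + 0.1646 = 0.18268 GPa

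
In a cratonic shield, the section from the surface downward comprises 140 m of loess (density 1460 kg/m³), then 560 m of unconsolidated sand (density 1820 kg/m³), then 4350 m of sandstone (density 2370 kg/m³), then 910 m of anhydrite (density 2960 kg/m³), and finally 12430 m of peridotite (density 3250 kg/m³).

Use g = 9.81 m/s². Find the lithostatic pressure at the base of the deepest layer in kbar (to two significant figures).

loess: 1460 kg/m³ × 9.81 m/s² × 140 m = 2.005×10^6 Pa = 0.02005 kbar
unconsolidated sand: 1820 kg/m³ × 9.81 m/s² × 560 m = 9.998×10^6 Pa = 0.09998 kbar
sandstone: 2370 kg/m³ × 9.81 m/s² × 4350 m = 1.011×10^8 Pa = 1.011 kbar
anhydrite: 2960 kg/m³ × 9.81 m/s² × 910 m = 2.642×10^7 Pa = 0.2642 kbar
peridotite: 3250 kg/m³ × 9.81 m/s² × 12430 m = 3.963×10^8 Pa = 3.963 kbar
Total = 0.02005 + 0.09998 + 1.011 + 0.2642 + 3.963 = 5.3586 kbar

5.4 kbar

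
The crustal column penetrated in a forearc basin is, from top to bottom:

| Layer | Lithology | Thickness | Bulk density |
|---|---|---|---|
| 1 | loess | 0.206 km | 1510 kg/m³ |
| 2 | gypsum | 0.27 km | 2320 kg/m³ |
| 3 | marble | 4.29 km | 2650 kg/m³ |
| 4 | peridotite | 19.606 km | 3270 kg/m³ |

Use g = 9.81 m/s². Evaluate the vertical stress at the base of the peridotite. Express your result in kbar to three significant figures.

loess: 1510 kg/m³ × 9.81 m/s² × 206 m = 3.051×10^6 Pa = 0.03051 kbar
gypsum: 2320 kg/m³ × 9.81 m/s² × 270 m = 6.145×10^6 Pa = 0.06145 kbar
marble: 2650 kg/m³ × 9.81 m/s² × 4290 m = 1.115×10^8 Pa = 1.115 kbar
peridotite: 3270 kg/m³ × 9.81 m/s² × 19606 m = 6.289×10^8 Pa = 6.289 kbar
Total = 0.03051 + 0.06145 + 1.115 + 6.289 = 7.4966 kbar

7.50 kbar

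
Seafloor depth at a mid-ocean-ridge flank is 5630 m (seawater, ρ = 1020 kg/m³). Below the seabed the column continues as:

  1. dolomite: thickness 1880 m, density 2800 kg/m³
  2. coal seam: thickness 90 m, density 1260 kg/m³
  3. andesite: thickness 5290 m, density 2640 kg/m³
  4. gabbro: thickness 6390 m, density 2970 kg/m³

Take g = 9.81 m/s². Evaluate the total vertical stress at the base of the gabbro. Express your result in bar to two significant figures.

seawater: 1020 kg/m³ × 9.81 m/s² × 5630 m = 5.633×10^7 Pa = 563.3 bar
dolomite: 2800 kg/m³ × 9.81 m/s² × 1880 m = 5.164×10^7 Pa = 516.4 bar
coal seam: 1260 kg/m³ × 9.81 m/s² × 90 m = 1.112×10^6 Pa = 11.12 bar
andesite: 2640 kg/m³ × 9.81 m/s² × 5290 m = 1.370×10^8 Pa = 1370 bar
gabbro: 2970 kg/m³ × 9.81 m/s² × 6390 m = 1.862×10^8 Pa = 1862 bar
Total = 563.3 + 516.4 + 11.12 + 1370 + 1862 = 4322.7 bar

4300 bar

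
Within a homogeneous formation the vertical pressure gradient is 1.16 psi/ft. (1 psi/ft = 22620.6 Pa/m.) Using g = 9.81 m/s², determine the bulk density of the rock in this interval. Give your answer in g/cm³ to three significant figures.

ρ = (dP/dz)/g = 1.16 psi/ft / 9.81 m/s² = 26240 Pa/m / 9.81 m/s² = 2674.8 kg/m³
= 2.675 g/cm³

2.67 g/cm³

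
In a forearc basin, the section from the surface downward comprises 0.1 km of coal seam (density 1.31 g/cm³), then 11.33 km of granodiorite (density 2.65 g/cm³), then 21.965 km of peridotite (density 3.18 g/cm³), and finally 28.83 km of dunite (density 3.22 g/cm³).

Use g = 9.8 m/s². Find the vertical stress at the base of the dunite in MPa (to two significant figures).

coal seam: 1310 kg/m³ × 9.8 m/s² × 100 m = 1.284×10^6 Pa = 1.284 MPa
granodiorite: 2650 kg/m³ × 9.8 m/s² × 11330 m = 2.942×10^8 Pa = 294.2 MPa
peridotite: 3180 kg/m³ × 9.8 m/s² × 21965 m = 6.845×10^8 Pa = 684.5 MPa
dunite: 3220 kg/m³ × 9.8 m/s² × 28830 m = 9.098×10^8 Pa = 909.8 MPa
Total = 1.284 + 294.2 + 684.5 + 909.8 = 1889.8 MPa

1900 MPa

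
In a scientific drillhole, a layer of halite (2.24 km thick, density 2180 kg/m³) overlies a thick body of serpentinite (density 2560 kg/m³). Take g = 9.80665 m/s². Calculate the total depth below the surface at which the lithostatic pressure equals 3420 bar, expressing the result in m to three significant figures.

14000 m

Pressure at base of upper layers: 2180×9.80665×2240 = 4.789×10^7 Pa = 478.9 bar
Remaining pressure to be supplied by serpentinite: 3.420×10^8 − 4.789×10^7 = 2.941×10^8 Pa
Additional depth in serpentinite = 2.941×10^8 Pa / (2560 kg/m³ × 9.80665 m/s²) = 11715 m
Total depth = 2240 m + 11715 m = 13955 m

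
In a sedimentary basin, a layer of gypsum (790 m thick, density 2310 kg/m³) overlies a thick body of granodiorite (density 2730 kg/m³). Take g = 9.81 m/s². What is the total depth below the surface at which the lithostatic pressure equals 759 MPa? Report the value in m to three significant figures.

28500 m

Pressure at base of upper layers: 2310×9.81×790 = 1.790×10^7 Pa = 17.90 MPa
Remaining pressure to be supplied by granodiorite: 7.590×10^8 − 1.790×10^7 = 7.411×10^8 Pa
Additional depth in granodiorite = 7.411×10^8 Pa / (2730 kg/m³ × 9.81 m/s²) = 27672 m
Total depth = 790 m + 27672 m = 28462 m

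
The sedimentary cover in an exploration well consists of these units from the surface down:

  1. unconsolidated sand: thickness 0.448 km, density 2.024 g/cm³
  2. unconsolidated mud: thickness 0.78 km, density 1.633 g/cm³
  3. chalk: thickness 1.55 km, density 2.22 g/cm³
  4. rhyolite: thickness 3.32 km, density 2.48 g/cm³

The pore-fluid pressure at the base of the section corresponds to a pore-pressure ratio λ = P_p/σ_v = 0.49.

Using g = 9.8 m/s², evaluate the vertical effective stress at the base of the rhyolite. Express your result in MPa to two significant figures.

69 MPa

Overburden (lithostatic) stress σ_v:
unconsolidated sand: 2024 kg/m³ × 9.8 m/s² × 448 m = 8.886×10^6 Pa = 8.886 MPa
unconsolidated mud: 1633 kg/m³ × 9.8 m/s² × 780 m = 1.248×10^7 Pa = 12.48 MPa
chalk: 2220 kg/m³ × 9.8 m/s² × 1550 m = 3.372×10^7 Pa = 33.72 MPa
rhyolite: 2480 kg/m³ × 9.8 m/s² × 3320 m = 8.069×10^7 Pa = 80.69 MPa
Total = 8.886 + 12.48 + 33.72 + 80.69 = 135.78 MPa
Pore pressure P_p = λ·σ_v = 0.49 × 135.8 MPa = 66.53 MPa
Effective stress σ' = σ_v − P_p = 135.8 − 66.53 = 69.248 MPa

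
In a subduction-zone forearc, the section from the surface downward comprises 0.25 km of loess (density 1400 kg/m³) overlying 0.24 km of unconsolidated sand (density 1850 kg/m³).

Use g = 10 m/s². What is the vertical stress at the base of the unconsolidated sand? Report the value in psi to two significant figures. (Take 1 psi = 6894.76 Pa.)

1200 psi

loess: 1400 kg/m³ × 10 m/s² × 250 m = 3.500×10^6 Pa = 507.6 psi
unconsolidated sand: 1850 kg/m³ × 10 m/s² × 240 m = 4.440×10^6 Pa = 644.0 psi
Total = 507.6 + 644.0 = 1151.6 psi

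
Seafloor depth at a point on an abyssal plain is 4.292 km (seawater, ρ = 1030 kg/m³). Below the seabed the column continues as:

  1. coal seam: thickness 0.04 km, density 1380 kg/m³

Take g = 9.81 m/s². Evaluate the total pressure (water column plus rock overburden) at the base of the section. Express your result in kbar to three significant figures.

seawater: 1030 kg/m³ × 9.81 m/s² × 4292 m = 4.337×10^7 Pa = 0.4337 kbar
coal seam: 1380 kg/m³ × 9.81 m/s² × 40 m = 5.415×10^5 Pa = 5.415×10^-3 kbar
Total = 0.4337 + 5.415×10^-3 = 0.43909 kbar

0.439 kbar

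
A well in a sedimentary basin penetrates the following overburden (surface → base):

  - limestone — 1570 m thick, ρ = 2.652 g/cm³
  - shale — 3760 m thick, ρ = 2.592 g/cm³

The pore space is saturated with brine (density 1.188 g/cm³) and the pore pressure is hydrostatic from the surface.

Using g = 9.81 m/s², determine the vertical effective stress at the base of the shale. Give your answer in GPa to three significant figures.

0.0743 GPa

Overburden (lithostatic) stress σ_v:
limestone: 2652 kg/m³ × 9.81 m/s² × 1570 m = 4.085×10^7 Pa = 40.85 MPa
shale: 2592 kg/m³ × 9.81 m/s² × 3760 m = 9.561×10^7 Pa = 95.61 MPa
Total = 40.85 + 95.61 = 136.45 MPa
Pore pressure P_p = 1188 kg/m³ × 9.81 m/s² × 5330 m = 6.212×10^7 Pa = 62.12 MPa
Effective stress σ' = σ_v − P_p = 136.5 − 62.12 = 74.335 MPa = 0.074335 GPa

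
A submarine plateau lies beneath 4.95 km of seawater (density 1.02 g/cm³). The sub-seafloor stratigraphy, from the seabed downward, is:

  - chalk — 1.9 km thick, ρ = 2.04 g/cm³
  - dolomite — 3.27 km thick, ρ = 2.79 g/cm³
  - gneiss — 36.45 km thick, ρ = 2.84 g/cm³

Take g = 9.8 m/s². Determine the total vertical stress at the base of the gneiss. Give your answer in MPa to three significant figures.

1190 MPa

seawater: 1020 kg/m³ × 9.8 m/s² × 4950 m = 4.948×10^7 Pa = 49.48 MPa
chalk: 2040 kg/m³ × 9.8 m/s² × 1900 m = 3.798×10^7 Pa = 37.98 MPa
dolomite: 2790 kg/m³ × 9.8 m/s² × 3270 m = 8.941×10^7 Pa = 89.41 MPa
gneiss: 2840 kg/m³ × 9.8 m/s² × 36450 m = 1.014×10^9 Pa = 1014 MPa
Total = 49.48 + 37.98 + 89.41 + 1014 = 1191.3 MPa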